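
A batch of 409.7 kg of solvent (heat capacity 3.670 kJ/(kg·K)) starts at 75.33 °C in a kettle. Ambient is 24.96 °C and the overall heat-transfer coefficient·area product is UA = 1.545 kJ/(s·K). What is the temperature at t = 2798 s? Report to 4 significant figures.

27.80 °C

M c_p dT/dt = −UA(T − T_amb).
dT/dt = (T_ss − T)/τ with T_ss = T_amb = 24.9600 °C, τ = M c_p/UA = 409.7·3.670/1.545 = 973.203 s.
Solution: T(t) = T_ss + (T₀ − T_ss) e^(−t/τ).
T(2798) = 24.9600 + (50.3700)·0.0564138 = 27.8016 °C.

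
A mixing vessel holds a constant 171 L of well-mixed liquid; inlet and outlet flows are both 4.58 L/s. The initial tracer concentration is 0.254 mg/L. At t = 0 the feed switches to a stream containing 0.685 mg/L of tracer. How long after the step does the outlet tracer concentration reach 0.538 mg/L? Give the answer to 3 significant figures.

40.2 s

Species balance: V dC/dt = Q(C_in − C) ⇒ τ = V/Q = 37.336 s.
C(t) = C_in + (C₀ − C_in) e^(−t/τ). Set C = 0.538 and solve for t:
e^(−t/τ) = (C − C_in)/(C₀ − C_in) = (0.538 − 0.685)/(0.254 − 0.685) = 0.34107
t = −τ ln(…) = 37.336 × 1.0757 = 40.162 s.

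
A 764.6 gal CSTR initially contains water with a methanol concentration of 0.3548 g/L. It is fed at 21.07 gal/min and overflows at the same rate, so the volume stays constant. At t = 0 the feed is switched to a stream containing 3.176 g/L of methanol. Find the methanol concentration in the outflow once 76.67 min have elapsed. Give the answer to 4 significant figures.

Accumulation = in − out for the solute gives V dC/dt = Q(C_in − C).
So dC/dt = (C_in − C)/τ with τ = V/Q = 764.6/21.07 = 36.2886 min.
Integrating: C(t) = C_in + (C₀ − C_in) e^(−t/τ).
C(76.67) = 3.176 + (0.3548 − 3.176)·e^(−76.67/36.2886) = 3.176 + (-2.82120)·0.120901 = 2.83492 g/L.

2.835 g/L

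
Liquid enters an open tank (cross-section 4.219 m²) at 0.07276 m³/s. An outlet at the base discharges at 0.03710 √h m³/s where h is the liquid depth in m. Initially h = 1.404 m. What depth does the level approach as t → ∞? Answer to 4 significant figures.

Level balance: A dh/dt = 0.07276 − 0.03710 √h. Setting dh/dt = 0:
Q_in = 0.03710 √h_ss ⇒ √h_ss = 0.07276/0.03710 = 1.96119.
h_ss = 1.96119² = 3.84625 m. (Since h₀ = 1.404 m < h_ss, the level will rise toward this value.)

3.846 m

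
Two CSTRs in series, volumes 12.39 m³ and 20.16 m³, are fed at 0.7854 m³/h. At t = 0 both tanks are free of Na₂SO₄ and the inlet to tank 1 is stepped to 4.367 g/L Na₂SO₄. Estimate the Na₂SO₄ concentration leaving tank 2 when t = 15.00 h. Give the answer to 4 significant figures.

0.7415 g/L

Species balance on tank i: dCᵢ/dt = (Cᵢ₋₁ − Cᵢ)/τᵢ with τᵢ = Vᵢ/Q.
τ₁ = 12.39/0.7854 = 15.7754 h; τ₂ = 20.16/0.7854 = 25.6684 h.
Tank 1: C₁ = C_in(1 − e^(−t/τ₁)). Tank 2 (τ₁ ≠ τ₂): C₂ = C_in[1 − (τ₁ e^(−t/τ₁) − τ₂ e^(−t/τ₂))/(τ₁ − τ₂)].
At t = 15.00: e^(−t/τ₁) = 0.386413, e^(−t/τ₂) = 0.557454.
C₂ = 4.367·[1 − (15.7754·0.386413 − 25.6684·0.557454)/(-9.89305)] = 4.367·0.169805 = 0.741539 g/L.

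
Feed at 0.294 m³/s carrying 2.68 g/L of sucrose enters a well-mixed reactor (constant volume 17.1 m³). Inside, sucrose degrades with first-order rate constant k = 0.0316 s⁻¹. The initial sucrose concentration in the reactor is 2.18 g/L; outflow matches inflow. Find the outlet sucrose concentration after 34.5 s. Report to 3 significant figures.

1.17 g/L

Accumulation = in − out − consumed: V dC/dt = Q C_in − Q C − k V C.
dC/dt = (Q/V) C_in − (Q/V + k) C; effective rate a = Q/V + k = 0.017193 + 0.0316 = 0.048793 s⁻¹.
C_ss = Q C_in/(Q + kV) = 0.94434 g/L; C(t) = C_ss + (C₀ − C_ss) e^(−a t).
C(34.5) = 0.94434 + (1.2357)·e^(−0.048793·34.5) = 0.94434 + (1.2357)·0.18575 = 1.1739 g/L.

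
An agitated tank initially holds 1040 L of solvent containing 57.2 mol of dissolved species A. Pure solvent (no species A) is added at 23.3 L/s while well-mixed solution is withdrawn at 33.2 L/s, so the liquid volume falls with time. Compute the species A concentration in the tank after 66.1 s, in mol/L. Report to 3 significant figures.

0.00532 mol/L

Let m(t) be the amount of species A. Volume: V(t) = V₀ + (Q_in − Q_out) t = 1040 − 9.9000 t; V(66.1) = 385.61 L.
Solute balance: dm/dt = 0 − Q_out C = −Q_out m/V(t).
dm/m = −Q_out dt/(V₀ − 9.9000 t); integrating gives ln(m/m₀) = −(Q_out/(Q_in−Q_out)) ln(V/V₀).
m = m₀ (V₀/V)^(Q_out/(Q_in−Q_out)) = 57.2 × (1040/385.61)^(-3.3535) = 2.0531 mol.
C = m/V = 2.0531/385.61 = 0.0053243 mol/L.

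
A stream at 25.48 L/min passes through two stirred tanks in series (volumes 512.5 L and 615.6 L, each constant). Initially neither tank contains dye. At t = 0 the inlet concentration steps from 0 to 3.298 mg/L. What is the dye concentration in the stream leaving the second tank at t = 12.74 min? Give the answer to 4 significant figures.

0.3777 mg/L

Time constants: τᵢ = Vᵢ/Q for each well-mixed tank.
τ₁ = 512.5/25.48 = 20.1138 min; τ₂ = 615.6/25.48 = 24.1601 min.
Solving the cascade with C₁(0)=C₂(0)=0 gives C₂(t) = C_in[1 − (τ₁ e^(−t/τ₁) − τ₂ e^(−t/τ₂))/(τ₁ − τ₂)].
At t = 12.74: e^(−t/τ₁) = 0.530786, e^(−t/τ₂) = 0.590187.
C₂ = 3.298·[1 − (20.1138·0.530786 − 24.1601·0.590187)/(-4.04631)] = 3.298·0.114536 = 0.377740 mg/L.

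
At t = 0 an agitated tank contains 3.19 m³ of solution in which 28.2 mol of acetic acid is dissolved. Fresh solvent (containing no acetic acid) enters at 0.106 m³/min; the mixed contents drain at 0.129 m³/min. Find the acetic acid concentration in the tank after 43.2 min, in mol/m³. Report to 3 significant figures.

1.58 mol/m³

Let m(t) be the amount of acetic acid. Volume: V(t) = V₀ + (Q_in − Q_out) t = 3.19 − 0.023000 t; V(43.2) = 2.1964 m³.
Solute balance: dm/dt = 0 − Q_out C = −Q_out m/V(t).
Separate: dm/m = −Q_out dt/V(t) ⇒ ln(m/m₀) = −(Q_out/(Q_in−Q_out)) ln(V/V₀).
m = m₀ (V₀/V)^(Q_out/(Q_in−Q_out)) = 28.2 × (3.19/2.1964)^(-5.6087) = 3.4769 mol.
C = m/V = 3.4769/2.1964 = 1.5830 mol/m³.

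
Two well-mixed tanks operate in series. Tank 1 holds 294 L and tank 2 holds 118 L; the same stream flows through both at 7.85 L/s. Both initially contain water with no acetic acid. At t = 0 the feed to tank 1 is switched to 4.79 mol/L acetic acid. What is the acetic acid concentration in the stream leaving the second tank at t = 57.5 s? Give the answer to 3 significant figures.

3.14 mol/L

Time constants: τᵢ = Vᵢ/Q for each well-mixed tank.
τ₁ = 294/7.85 = 37.452 s; τ₂ = 118/7.85 = 15.032 s.
Tank 1: C₁ = C_in(1 − e^(−t/τ₁)). Tank 2 (τ₁ ≠ τ₂): C₂ = C_in[1 − (τ₁ e^(−t/τ₁) − τ₂ e^(−t/τ₂))/(τ₁ − τ₂)].
At t = 57.5: e^(−t/τ₁) = 0.21539, e^(−t/τ₂) = 0.021814.
C₂ = 4.79·[1 − (37.452·0.21539 − 15.032·0.021814)/(22.420)] = 4.79·0.65482 = 3.1366 mol/L.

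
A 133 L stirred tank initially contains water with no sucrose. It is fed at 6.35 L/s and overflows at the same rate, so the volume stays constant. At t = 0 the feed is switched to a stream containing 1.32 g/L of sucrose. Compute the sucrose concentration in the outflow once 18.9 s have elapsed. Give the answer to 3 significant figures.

0.785 g/L

Species balance on the tank: V dC/dt = Q(C_in − C).
So dC/dt = (C_in − C)/τ with τ = V/Q = 133/6.35 = 20.945 s.
Solution: C(t) = C_in + (C₀ − C_in) e^(−t/τ).
C(18.9) = 1.32 + (0 − 1.32)·e^(−18.9/20.945) = 1.32 + (-1.3200)·0.40561 = 0.78460 g/L.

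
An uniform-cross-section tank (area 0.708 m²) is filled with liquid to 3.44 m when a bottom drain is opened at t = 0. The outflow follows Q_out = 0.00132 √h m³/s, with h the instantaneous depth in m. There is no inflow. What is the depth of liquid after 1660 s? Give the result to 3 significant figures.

0.0944 m

With no inflow, A dh/dt = −0.00132 √h.
Separate and integrate: 2(√h − √h₀) = −(0.00132/A) t.
√h = √3.44 − 0.00132·1660/(2·0.708) = 1.8547 − 1.5475 = 0.30727.
h = 0.30727² = 0.094412 m.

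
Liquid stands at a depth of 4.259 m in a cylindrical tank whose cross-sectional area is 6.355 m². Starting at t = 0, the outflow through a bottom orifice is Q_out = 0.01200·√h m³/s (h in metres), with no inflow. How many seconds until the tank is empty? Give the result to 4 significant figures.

2186 s

Accumulation of liquid (constant cross-section A): A dh/dt = −0.01200 √h.
Separate and integrate: 2(√h − √h₀) = −(0.01200/A) t.
Set h = 0: 2√h₀ = (0.01200/A) t_empty ⇒ t_empty = 2A√h₀/0.01200.
t_empty = 2·6.355·√4.259/0.01200 = 12.7100·2.06373/0.01200 = 2185.84 s.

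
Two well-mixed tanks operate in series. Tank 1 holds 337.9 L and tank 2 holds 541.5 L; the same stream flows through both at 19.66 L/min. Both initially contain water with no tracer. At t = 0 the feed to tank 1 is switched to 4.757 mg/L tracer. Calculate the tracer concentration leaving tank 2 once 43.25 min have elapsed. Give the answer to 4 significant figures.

2.763 mg/L

Time constants: τᵢ = Vᵢ/Q for each well-mixed tank.
τ₁ = 337.9/19.66 = 17.1872 min; τ₂ = 541.5/19.66 = 27.5432 min.
Solving the cascade with C₁(0)=C₂(0)=0 gives C₂(t) = C_in[1 − (τ₁ e^(−t/τ₁) − τ₂ e^(−t/τ₂))/(τ₁ − τ₂)].
At t = 43.25: e^(−t/τ₁) = 0.0807490, e^(−t/τ₂) = 0.207991.
C₂ = 4.757·[1 − (17.1872·0.0807490 − 27.5432·0.207991)/(-10.3561)] = 4.757·0.580834 = 2.76303 mg/L.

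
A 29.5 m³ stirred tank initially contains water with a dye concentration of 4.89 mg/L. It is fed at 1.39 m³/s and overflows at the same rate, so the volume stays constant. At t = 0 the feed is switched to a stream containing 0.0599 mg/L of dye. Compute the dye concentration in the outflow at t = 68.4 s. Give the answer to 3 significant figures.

Unsteady species balance (constant V, well mixed): V dC/dt = Q(C_in − C).
Time constant τ = V/Q = 29.5/1.39 = 21.223 s.
Solution: C(t) = C_in + (C₀ − C_in) e^(−t/τ).
C(68.4) = 0.0599 + (4.89 − 0.0599)·e^(−68.4/21.223) = 0.0599 + (4.8301)·0.039839 = 0.25233 mg/L.

0.252 mg/L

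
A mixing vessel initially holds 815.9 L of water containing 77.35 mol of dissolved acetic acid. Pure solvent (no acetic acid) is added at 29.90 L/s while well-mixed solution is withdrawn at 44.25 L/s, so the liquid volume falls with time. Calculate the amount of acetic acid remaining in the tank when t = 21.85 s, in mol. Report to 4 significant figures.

17.34 mol

Let m(t) be the amount of acetic acid. Volume: V(t) = V₀ + (Q_in − Q_out) t = 815.9 − 14.3500 t; V(21.85) = 502.352 L.
Solute balance: dm/dt = 0 − Q_out C = −Q_out m/V(t).
dm/m = −Q_out dt/(V₀ − 14.3500 t); integrating gives ln(m/m₀) = −(Q_out/(Q_in−Q_out)) ln(V/V₀).
m = m₀ (V₀/V)^(Q_out/(Q_in−Q_out)) = 77.35 × (815.9/502.352)^(-3.08362) = 17.3365 mol.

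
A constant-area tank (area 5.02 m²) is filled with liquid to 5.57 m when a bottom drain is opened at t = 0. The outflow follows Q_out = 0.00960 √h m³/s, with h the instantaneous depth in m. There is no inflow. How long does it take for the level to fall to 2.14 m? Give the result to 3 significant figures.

With no inflow, A dh/dt = −0.00960 √h.
This is separable: 2 d(√h)/dt = −0.00960/A, so √h = √h₀ − (0.00960/(2A)) t.
t = 2A(√h₀ − √h)/0.00960 = 2·5.02·(√5.57 − √2.14)/0.00960
  = 10.040 × (2.3601 − 1.4629) / 0.00960 = 938.33 s.

938 s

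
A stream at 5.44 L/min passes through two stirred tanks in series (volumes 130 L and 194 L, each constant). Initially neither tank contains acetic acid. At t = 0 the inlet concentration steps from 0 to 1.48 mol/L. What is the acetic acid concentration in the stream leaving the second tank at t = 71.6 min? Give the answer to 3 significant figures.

Species balance on tank i: dCᵢ/dt = (Cᵢ₋₁ − Cᵢ)/τᵢ with τᵢ = Vᵢ/Q.
τ₁ = 130/5.44 = 23.897 min; τ₂ = 194/5.44 = 35.662 min.
Tank 1: C₁ = C_in(1 − e^(−t/τ₁)). Tank 2 (τ₁ ≠ τ₂): C₂ = C_in[1 − (τ₁ e^(−t/τ₁) − τ₂ e^(−t/τ₂))/(τ₁ − τ₂)].
At t = 71.6: e^(−t/τ₁) = 0.049977, e^(−t/τ₂) = 0.13429.
C₂ = 1.48·[1 − (23.897·0.049977 − 35.662·0.13429)/(-11.765)] = 1.48·0.69445 = 1.0278 mol/L.

1.03 mol/L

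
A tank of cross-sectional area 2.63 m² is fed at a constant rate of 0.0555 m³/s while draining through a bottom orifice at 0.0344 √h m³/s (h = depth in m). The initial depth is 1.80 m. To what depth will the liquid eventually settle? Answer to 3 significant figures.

Level balance: A dh/dt = 0.0555 − 0.0344 √h. Setting dh/dt = 0:
Q_in = 0.0344 √h_ss ⇒ √h_ss = 0.0555/0.0344 = 1.6134.
h_ss = 1.6134² = 2.6030 m. (Since h₀ = 1.80 m < h_ss, the level will rise toward this value.)

2.60 m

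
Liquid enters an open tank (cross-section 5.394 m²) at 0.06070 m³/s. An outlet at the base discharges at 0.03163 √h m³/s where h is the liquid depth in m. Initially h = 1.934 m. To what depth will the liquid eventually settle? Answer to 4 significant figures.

A dh/dt = Q_in − 0.03163 √h. Steady state requires inflow = outflow:
Q_in = 0.03163 √h_ss ⇒ √h_ss = 0.06070/0.03163 = 1.91906.
h_ss = 1.91906² = 3.68281 m. (Since h₀ = 1.934 m < h_ss, the level will rise toward this value.)

3.683 m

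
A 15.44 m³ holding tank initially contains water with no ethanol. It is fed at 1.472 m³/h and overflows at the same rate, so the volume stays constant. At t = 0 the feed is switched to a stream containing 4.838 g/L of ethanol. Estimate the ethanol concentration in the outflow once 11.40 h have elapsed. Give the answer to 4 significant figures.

3.206 g/L

Transient balance on the dissolved component: V dC/dt = Q(C_in − C).
Rewrite as dC/dt + C/τ = C_in/τ, τ = V/Q = 10.4891 h.
Integrating: C(t) = C_in + (C₀ − C_in) e^(−t/τ).
C(11.40) = 4.838 + (0 − 4.838)·e^(−11.40/10.4891) = 4.838 + (-4.83800)·0.337281 = 3.20624 g/L.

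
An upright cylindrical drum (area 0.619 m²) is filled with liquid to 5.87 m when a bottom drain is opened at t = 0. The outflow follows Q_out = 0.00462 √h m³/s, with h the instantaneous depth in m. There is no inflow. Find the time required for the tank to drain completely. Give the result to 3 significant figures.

649 s

A dh/dt = −Q_out = −0.00462 √h.
Separate and integrate: 2(√h − √h₀) = −(0.00462/A) t.
Tank is empty when √h = 0: t_empty = 2A√h₀/0.00462.
t_empty = 2·0.619·√5.87/0.00462 = 1.2380·2.4228/0.00462 = 649.23 s.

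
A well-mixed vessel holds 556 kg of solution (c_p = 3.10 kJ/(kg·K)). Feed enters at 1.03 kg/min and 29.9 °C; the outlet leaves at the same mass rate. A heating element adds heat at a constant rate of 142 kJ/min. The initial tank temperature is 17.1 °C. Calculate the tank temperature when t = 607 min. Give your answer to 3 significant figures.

Energy balance: M c_p dT/dt = ṁ c_p (T_in − T) + 142.
τ = M/ṁ = 539.81 min; T_ss = T_in + Q̇/(ṁ c_p) = 29.9 + 142/(1.03·3.10) = 74.372 °C.
This is linear first-order; T(t) = T_ss + (T₀ − T_ss) e^(−t/τ).
T(607) = 74.372 + (-57.272)·e^(−607/539.81) = 74.372 + (-57.272)·0.32482 = 55.769 °C.

55.8 °C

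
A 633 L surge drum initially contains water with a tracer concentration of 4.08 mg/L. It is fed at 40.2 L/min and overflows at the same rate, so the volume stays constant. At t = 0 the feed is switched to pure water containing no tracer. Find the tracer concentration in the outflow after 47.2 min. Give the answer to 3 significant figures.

Unsteady species balance (constant V, well mixed): V dC/dt = Q(C_in − C).
Time constant τ = V/Q = 633/40.2 = 15.746 min.
This is linear first-order; C(t) = C_in + (C₀ − C_in) e^(−t/τ).
C(47.2) = 0 + (4.08 − 0)·e^(−47.2/15.746) = 0 + (4.0800)·0.049910 = 0.20363 mg/L.

0.204 mg/L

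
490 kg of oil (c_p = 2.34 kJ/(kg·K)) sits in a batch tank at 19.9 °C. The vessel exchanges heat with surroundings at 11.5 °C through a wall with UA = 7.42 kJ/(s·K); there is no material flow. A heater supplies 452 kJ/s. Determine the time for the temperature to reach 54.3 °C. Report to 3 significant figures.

Unsteady energy balance on the tank contents: M c_p dT/dt = −UA(T − T_amb) + Q̇.
τ = M c_p/UA = 154.53 s; T_ss = T_amb + Q̇/UA = 11.5 + 452/7.42 = 72.416 °C.
T(t) = T_ss + (T₀ − T_ss)e^(−t/τ); set T = 54.3:
t = −τ ln[(T − T_ss)/(T₀ − T_ss)] = −154.53 · ln(0.34497) = 164.47 s.

164 s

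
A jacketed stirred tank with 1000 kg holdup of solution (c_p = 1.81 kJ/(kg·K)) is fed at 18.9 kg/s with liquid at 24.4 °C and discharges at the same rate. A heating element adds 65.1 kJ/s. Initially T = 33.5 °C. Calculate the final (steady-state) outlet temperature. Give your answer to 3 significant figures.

Unsteady energy balance on the tank contents: M c_p dT/dt = ṁ c_p (T_in − T) + 65.1.
At steady state dT/dt = 0 ⇒ T_ss = T_in + Q̇/(ṁ c_p) = 24.4 + 65.1/(18.9·1.81) = 26.303 °C.

26.3 °C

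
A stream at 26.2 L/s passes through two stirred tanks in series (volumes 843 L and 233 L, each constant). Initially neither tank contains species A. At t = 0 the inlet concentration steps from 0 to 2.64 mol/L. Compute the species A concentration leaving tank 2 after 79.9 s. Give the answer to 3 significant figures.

2.34 mol/L

Time constants: τᵢ = Vᵢ/Q for each well-mixed tank.
τ₁ = 843/26.2 = 32.176 s; τ₂ = 233/26.2 = 8.8931 s.
Tank 1: C₁ = C_in(1 − e^(−t/τ₁)). Tank 2 (τ₁ ≠ τ₂): C₂ = C_in[1 − (τ₁ e^(−t/τ₁) − τ₂ e^(−t/τ₂))/(τ₁ − τ₂)].
At t = 79.9: e^(−t/τ₁) = 0.083471, e^(−t/τ₂) = 0.00012534.
C₂ = 2.64·[1 − (32.176·0.083471 − 8.8931·0.00012534)/(23.282)] = 2.64·0.88469 = 2.3356 mol/L.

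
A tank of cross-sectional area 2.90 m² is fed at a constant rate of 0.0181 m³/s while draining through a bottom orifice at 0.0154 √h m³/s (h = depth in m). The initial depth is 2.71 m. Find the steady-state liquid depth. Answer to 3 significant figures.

Mass balance (ρ constant): A dh/dt = Q_in − 0.0154 √h. At steady state dh/dt = 0:
Q_in = 0.0154 √h_ss ⇒ √h_ss = 0.0181/0.0154 = 1.1753.
h_ss = 1.1753² = 1.3814 m. (Since h₀ = 2.71 m > h_ss, the level will fall toward this value.)

1.38 m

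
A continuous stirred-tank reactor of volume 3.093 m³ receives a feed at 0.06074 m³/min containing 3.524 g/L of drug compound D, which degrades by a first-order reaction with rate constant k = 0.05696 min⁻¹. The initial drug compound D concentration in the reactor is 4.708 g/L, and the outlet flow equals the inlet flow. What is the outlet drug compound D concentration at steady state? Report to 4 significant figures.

0.9035 g/L

Accumulation = in − out − consumed: V dC/dt = Q C_in − Q C − k V C.
At steady state: 0 = Q C_in − (Q + kV) C_ss, so C_ss = Q C_in/(Q + kV).
C_ss = 0.06074·3.524/(0.06074 + 0.05696·3.093) = 0.214048/0.236917 = 0.903470 g/L.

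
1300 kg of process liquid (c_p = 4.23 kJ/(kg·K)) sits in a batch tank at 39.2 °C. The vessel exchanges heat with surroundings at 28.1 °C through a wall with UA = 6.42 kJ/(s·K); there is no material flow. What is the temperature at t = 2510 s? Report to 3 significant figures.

M c_p dT/dt = −UA(T − T_amb).
dT/dt = (T_ss − T)/τ with T_ss = T_amb = 28.100 °C, τ = M c_p/UA = 1300·4.23/6.42 = 856.54 s.
This is linear first-order; T(t) = T_ss + (T₀ − T_ss) e^(−t/τ).
T(2510) = 28.100 + (11.100)·0.053376 = 28.692 °C.

28.7 °C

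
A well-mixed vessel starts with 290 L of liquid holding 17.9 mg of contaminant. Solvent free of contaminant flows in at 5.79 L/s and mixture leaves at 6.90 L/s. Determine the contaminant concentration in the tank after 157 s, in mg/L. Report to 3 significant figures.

0.000512 mg/L

Total volume: dV/dt = Q_in − Q_out = -1.1100 L/s, so V(t) = 290 − 1.1100 t and V(157) = 115.73 L.
Species balance (pure solvent in): dm/dt = −Q_out · m/V(t).
Separate: dm/m = −Q_out dt/V(t) ⇒ ln(m/m₀) = −(Q_out/(Q_in−Q_out)) ln(V/V₀).
m = m₀ (V₀/V)^(Q_out/(Q_in−Q_out)) = 17.9 × (290/115.73)^(-6.2162) = 0.059276 mg.
C = m/V = 0.059276/115.73 = 0.00051219 mg/L.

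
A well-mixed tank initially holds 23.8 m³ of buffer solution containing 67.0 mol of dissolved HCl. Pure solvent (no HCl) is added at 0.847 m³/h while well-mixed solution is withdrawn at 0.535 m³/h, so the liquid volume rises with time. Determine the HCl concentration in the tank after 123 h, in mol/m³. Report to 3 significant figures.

Total volume: dV/dt = Q_in − Q_out = 0.31200 m³/h, so V(t) = 23.8 + 0.31200 t and V(123) = 62.176 m³.
Species balance (pure solvent in): dm/dt = −Q_out · m/V(t).
Separate: dm/m = −Q_out dt/V(t) ⇒ ln(m/m₀) = −(Q_out/(Q_in−Q_out)) ln(V/V₀).
m = m₀ (V₀/V)^(Q_out/(Q_in−Q_out)) = 67.0 × (23.8/62.176)^(1.7147) = 12.911 mol.
C = m/V = 12.911/62.176 = 0.20765 mol/m³.

0.208 mol/m³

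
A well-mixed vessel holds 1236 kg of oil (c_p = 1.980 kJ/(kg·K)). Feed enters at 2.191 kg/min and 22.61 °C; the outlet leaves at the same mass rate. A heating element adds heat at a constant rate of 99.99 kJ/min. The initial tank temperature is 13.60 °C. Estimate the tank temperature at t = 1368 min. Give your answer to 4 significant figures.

Energy balance: M c_p dT/dt = ṁ c_p (T_in − T) + 99.99.
τ = M/ṁ = 564.126 min; T_ss = T_in + Q̇/(ṁ c_p) = 22.61 + 99.99/(2.191·1.980) = 45.6588 °C.
This is linear first-order; T(t) = T_ss + (T₀ − T_ss) e^(−t/τ).
T(1368) = 45.6588 + (-32.0588)·e^(−1368/564.126) = 45.6588 + (-32.0588)·0.0884790 = 42.8223 °C.

42.82 °C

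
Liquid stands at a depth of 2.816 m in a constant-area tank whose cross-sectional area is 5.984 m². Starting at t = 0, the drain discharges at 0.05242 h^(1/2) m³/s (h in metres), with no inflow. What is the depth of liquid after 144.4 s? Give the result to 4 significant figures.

With no inflow, A dh/dt = −0.05242 √h.
This is separable: 2 d(√h)/dt = −0.05242/A, so √h = √h₀ − (0.05242/(2A)) t.
√h = √2.816 − 0.05242·144.4/(2·5.984) = 1.67809 − 0.632474 = 1.04562.
h = 1.04562² = 1.09332 m.

1.093 m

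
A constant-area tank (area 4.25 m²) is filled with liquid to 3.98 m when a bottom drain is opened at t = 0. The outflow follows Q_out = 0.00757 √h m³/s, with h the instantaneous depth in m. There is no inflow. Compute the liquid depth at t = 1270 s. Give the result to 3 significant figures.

A dh/dt = −Q_out = −0.00757 √h.
Separate and integrate: 2(√h − √h₀) = −(0.00757/A) t.
√h = √3.98 − 0.00757·1270/(2·4.25) = 1.9950 − 1.1310 = 0.86395.
h = 0.86395² = 0.74640 m.

0.746 m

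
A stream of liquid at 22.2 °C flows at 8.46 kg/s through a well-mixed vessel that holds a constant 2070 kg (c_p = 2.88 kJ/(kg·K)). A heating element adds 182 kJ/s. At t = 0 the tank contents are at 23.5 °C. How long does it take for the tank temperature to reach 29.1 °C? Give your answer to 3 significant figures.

M c_p dT/dt = ṁ c_p (T_in − T) + Q̇.
τ = M/ṁ = 244.68 s; T_ss = T_in + Q̇/(ṁ c_p) = 29.670 °C.
T(t) = T_ss + (T₀ − T_ss) e^(−t/τ). Set T = 29.1:
e^(−t/τ) = (29.1 − 29.670)/(23.5 − 29.670) = 0.092352
t = −244.68 · ln(0.092352) = 582.87 s.

583 s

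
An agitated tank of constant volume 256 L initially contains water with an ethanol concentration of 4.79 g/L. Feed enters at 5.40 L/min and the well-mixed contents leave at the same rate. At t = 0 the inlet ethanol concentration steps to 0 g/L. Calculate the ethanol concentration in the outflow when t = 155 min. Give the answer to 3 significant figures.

0.182 g/L

Species balance on the tank: V dC/dt = Q(C_in − C).
Time constant τ = V/Q = 256/5.40 = 47.407 min.
Solution: C(t) = C_in + (C₀ − C_in) e^(−t/τ).
C(155) = 0 + (4.79 − 0)·e^(−155/47.407) = 0 + (4.7900)·0.038024 = 0.18214 g/L.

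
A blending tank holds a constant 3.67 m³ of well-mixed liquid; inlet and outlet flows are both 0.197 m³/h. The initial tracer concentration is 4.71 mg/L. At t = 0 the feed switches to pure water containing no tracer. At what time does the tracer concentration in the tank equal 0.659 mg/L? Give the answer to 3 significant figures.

36.6 h

Unsteady species balance (constant V, well mixed): V dC/dt = Q(C_in − C), so τ = V/Q = 18.629 h.
C(t) = C_in + (C₀ − C_in) e^(−t/τ). Set C = 0.659 and solve for t:
e^(−t/τ) = (C − C_in)/(C₀ − C_in) = (0.659 − 0)/(4.71 − 0) = 0.13992
t = −τ ln(…) = 18.629 × 1.9667 = 36.639 h.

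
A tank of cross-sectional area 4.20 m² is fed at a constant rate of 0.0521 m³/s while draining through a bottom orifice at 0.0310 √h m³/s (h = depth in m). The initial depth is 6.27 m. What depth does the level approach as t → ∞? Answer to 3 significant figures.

Volume balance on the tank: A dh/dt = Q_in − 0.0310 √h. At steady state dh/dt = 0:
Q_in = 0.0310 √h_ss ⇒ √h_ss = 0.0521/0.0310 = 1.6806.
h_ss = 1.6806² = 2.8246 m. (Since h₀ = 6.27 m > h_ss, the level will fall toward this value.)

2.82 m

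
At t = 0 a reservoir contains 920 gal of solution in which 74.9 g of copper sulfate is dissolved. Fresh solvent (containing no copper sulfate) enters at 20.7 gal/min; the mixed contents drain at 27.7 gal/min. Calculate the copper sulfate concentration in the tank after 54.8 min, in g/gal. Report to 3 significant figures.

Let m(t) be the amount of copper sulfate. Volume: V(t) = V₀ + (Q_in − Q_out) t = 920 − 7.0000 t; V(54.8) = 536.40 gal.
Solute balance: dm/dt = 0 − Q_out C = −Q_out m/V(t).
Separate: dm/m = −Q_out dt/V(t) ⇒ ln(m/m₀) = −(Q_out/(Q_in−Q_out)) ln(V/V₀).
m = m₀ (V₀/V)^(Q_out/(Q_in−Q_out)) = 74.9 × (920/536.40)^(-3.9571) = 8.8578 g.
C = m/V = 8.8578/536.40 = 0.016513 g/gal.

0.0165 g/gal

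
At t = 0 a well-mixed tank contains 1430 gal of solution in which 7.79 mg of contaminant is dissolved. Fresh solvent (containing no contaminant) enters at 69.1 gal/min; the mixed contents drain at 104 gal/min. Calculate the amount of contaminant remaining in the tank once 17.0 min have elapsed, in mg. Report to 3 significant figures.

1.58 mg

Let m(t) be the amount of contaminant. Volume: V(t) = V₀ + (Q_in − Q_out) t = 1430 − 34.900 t; V(17.0) = 836.70 gal.
Solute balance: dm/dt = 0 − Q_out C = −Q_out m/V(t).
dm/m = −Q_out dt/(V₀ − 34.900 t); integrating gives ln(m/m₀) = −(Q_out/(Q_in−Q_out)) ln(V/V₀).
m = m₀ (V₀/V)^(Q_out/(Q_in−Q_out)) = 7.79 × (1430/836.70)^(-2.9799) = 1.5773 mg.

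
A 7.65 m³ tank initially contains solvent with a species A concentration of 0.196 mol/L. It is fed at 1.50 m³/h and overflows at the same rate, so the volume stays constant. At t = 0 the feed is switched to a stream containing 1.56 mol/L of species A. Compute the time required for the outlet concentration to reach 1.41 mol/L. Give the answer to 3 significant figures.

Unsteady species balance (constant V, well mixed): V dC/dt = Q(C_in − C), so τ = V/Q = 5.1000 h.
C(t) = C_in + (C₀ − C_in) e^(−t/τ). Set C = 1.41 and solve for t:
e^(−t/τ) = (C − C_in)/(C₀ − C_in) = (1.41 − 1.56)/(0.196 − 1.56) = 0.10997
t = −τ ln(…) = 5.1000 × 2.2075 = 11.258 h.

11.3 h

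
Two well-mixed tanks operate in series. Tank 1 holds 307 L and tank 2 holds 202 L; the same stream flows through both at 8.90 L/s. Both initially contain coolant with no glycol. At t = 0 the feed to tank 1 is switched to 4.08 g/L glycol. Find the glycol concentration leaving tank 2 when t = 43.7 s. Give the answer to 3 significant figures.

1.86 g/L

Species balance on tank i: dCᵢ/dt = (Cᵢ₋₁ − Cᵢ)/τᵢ with τᵢ = Vᵢ/Q.
τ₁ = 307/8.90 = 34.494 s; τ₂ = 202/8.90 = 22.697 s.
Solving the cascade with C₁(0)=C₂(0)=0 gives C₂(t) = C_in[1 − (τ₁ e^(−t/τ₁) − τ₂ e^(−t/τ₂))/(τ₁ − τ₂)].
At t = 43.7: e^(−t/τ₁) = 0.28171, e^(−t/τ₂) = 0.14582.
C₂ = 4.08·[1 − (34.494·0.28171 − 22.697·0.14582)/(11.798)] = 4.08·0.45686 = 1.8640 g/L.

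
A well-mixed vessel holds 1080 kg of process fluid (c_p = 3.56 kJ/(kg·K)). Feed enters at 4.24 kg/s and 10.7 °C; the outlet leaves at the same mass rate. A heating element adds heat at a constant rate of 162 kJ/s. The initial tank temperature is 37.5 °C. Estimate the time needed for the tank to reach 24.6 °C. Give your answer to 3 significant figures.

414 s

First-law balance (no shaft work): M c_p dT/dt = ṁ c_p (T_in − T) + 162.
τ = M/ṁ = 254.72 s; T_ss = T_in + Q̇/(ṁ c_p) = 21.432 °C.
T(t) = T_ss + (T₀ − T_ss) e^(−t/τ). Set T = 24.6:
e^(−t/τ) = (24.6 − 21.432)/(37.5 − 21.432) = 0.19714
t = −254.72 · ln(0.19714) = 413.62 s.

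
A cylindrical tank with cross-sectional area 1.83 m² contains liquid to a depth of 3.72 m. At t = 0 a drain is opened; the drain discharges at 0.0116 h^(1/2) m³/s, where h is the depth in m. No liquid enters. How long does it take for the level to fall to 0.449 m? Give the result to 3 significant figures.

A dh/dt = −Q_out = −0.0116 √h.
∫ h^(−1/2) dh = −(0.0116/A) ∫ dt, giving 2√h = 2√h₀ − (0.0116/A) t.
t = 2A(√h₀ − √h)/0.0116 = 2·1.83·(√3.72 − √0.449)/0.0116
  = 3.6600 × (1.9287 − 0.67007) / 0.0116 = 397.13 s.

397 s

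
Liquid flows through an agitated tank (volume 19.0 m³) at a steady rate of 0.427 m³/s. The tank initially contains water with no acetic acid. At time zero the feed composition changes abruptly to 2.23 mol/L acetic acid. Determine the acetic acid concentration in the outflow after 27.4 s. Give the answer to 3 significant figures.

Species balance on the tank: V dC/dt = Q(C_in − C).
Time constant τ = V/Q = 19.0/0.427 = 44.496 s.
Solution: C(t) = C_in + (C₀ − C_in) e^(−t/τ).
C(27.4) = 2.23 + (0 − 2.23)·e^(−27.4/44.496) = 2.23 + (-2.2300)·0.54022 = 1.0253 mol/L.

1.03 mol/L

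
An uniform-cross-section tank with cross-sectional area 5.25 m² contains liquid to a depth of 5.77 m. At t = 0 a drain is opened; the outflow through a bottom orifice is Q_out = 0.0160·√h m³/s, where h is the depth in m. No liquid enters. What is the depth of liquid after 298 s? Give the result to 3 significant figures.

3.79 m

Unsteady balance on liquid volume: A dh/dt = −0.0160 √h.
This is separable: 2 d(√h)/dt = −0.0160/A, so √h = √h₀ − (0.0160/(2A)) t.
√h = √5.77 − 0.0160·298/(2·5.25) = 2.4021 − 0.45410 = 1.9480.
h = 1.9480² = 3.7947 m.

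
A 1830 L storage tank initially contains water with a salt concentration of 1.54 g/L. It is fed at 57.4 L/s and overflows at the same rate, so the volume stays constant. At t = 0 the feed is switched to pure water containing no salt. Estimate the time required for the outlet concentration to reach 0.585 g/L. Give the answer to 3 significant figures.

30.9 s

Species balance: V dC/dt = Q(C_in − C) ⇒ τ = V/Q = 31.882 s.
C(t) = C_in + (C₀ − C_in) e^(−t/τ). Set C = 0.585 and solve for t:
e^(−t/τ) = (C − C_in)/(C₀ − C_in) = (0.585 − 0)/(1.54 − 0) = 0.37987
t = −τ ln(…) = 31.882 × 0.96793 = 30.859 s.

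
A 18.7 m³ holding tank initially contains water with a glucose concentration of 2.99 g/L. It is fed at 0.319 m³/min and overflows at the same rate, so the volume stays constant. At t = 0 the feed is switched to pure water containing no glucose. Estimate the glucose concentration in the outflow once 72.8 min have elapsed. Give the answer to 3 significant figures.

Species balance on the tank: V dC/dt = Q(C_in − C).
Rewrite as dC/dt + C/τ = C_in/τ, τ = V/Q = 58.621 min.
Solution: C(t) = C_in + (C₀ − C_in) e^(−t/τ).
C(72.8) = 0 + (2.99 − 0)·e^(−72.8/58.621) = 0 + (2.9900)·0.28884 = 0.86363 g/L.

0.864 g/L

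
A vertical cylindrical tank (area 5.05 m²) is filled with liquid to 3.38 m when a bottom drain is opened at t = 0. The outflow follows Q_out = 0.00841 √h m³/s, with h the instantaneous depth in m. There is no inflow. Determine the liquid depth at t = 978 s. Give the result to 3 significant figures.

1.05 m

A dh/dt = −Q_out = −0.00841 √h.
∫ h^(−1/2) dh = −(0.00841/A) ∫ dt, giving 2√h = 2√h₀ − (0.00841/A) t.
√h = √3.38 − 0.00841·978/(2·5.05) = 1.8385 − 0.81435 = 1.0241.
h = 1.0241² = 1.0488 m.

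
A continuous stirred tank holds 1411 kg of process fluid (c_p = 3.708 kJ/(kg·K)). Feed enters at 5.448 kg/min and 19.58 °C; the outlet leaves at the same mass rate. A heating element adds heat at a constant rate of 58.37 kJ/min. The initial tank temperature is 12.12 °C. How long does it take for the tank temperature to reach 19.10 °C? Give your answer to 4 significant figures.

First-law balance (no shaft work): M c_p dT/dt = ṁ c_p (T_in − T) + 58.37.
τ = M/ṁ = 258.994 min; T_ss = T_in + Q̇/(ṁ c_p) = 22.4694 °C.
T(t) = T_ss + (T₀ − T_ss) e^(−t/τ). Set T = 19.10:
e^(−t/τ) = (19.10 − 22.4694)/(12.12 − 22.4694) = 0.325567
t = −258.994 · ln(0.325567) = 290.640 min.

290.6 min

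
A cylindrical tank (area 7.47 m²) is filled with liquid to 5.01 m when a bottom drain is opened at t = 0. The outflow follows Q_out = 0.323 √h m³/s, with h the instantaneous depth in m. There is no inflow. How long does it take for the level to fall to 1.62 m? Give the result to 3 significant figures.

Mass balance (ρ constant): A dh/dt = −0.323 √h.
This is separable: 2 d(√h)/dt = −0.323/A, so √h = √h₀ − (0.323/(2A)) t.
t = 2A(√h₀ − √h)/0.323 = 2·7.47·(√5.01 − √1.62)/0.323
  = 14.940 × (2.2383 − 1.2728) / 0.323 = 44.659 s.

44.7 s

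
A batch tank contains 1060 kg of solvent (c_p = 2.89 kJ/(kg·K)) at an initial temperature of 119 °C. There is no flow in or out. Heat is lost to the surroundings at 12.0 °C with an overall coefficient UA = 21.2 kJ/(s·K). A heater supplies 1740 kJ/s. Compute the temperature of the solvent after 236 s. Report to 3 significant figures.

M c_p dT/dt = −UA(T − T_amb) + Q̇.
dT/dt = (T_ss − T)/τ with T_ss = T_amb + Q̇/UA = 12.0 + 1740/21.2 = 94.075 °C, τ = M c_p/UA = 1060·2.89/21.2 = 144.50 s.
Integrating: T(t) = T_ss + (T₀ − T_ss) e^(−t/τ).
T(236) = 94.075 + (24.925)·0.19530 = 98.943 °C.

98.9 °C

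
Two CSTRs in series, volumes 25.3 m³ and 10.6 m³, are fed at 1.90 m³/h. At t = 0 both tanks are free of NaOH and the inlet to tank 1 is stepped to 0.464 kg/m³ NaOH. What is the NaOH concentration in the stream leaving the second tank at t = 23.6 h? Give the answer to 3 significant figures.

0.333 kg/m³

Each tank obeys Vᵢ dCᵢ/dt = Q(Cᵢ₋₁ − Cᵢ), so τᵢ = Vᵢ/Q.
τ₁ = 25.3/1.90 = 13.316 h; τ₂ = 10.6/1.90 = 5.5789 h.
Tank 1: C₁ = C_in(1 − e^(−t/τ₁)). Tank 2 (τ₁ ≠ τ₂): C₂ = C_in[1 − (τ₁ e^(−t/τ₁) − τ₂ e^(−t/τ₂))/(τ₁ − τ₂)].
At t = 23.6: e^(−t/τ₁) = 0.16994, e^(−t/τ₂) = 0.014550.
C₂ = 0.464·[1 − (13.316·0.16994 − 5.5789·0.014550)/(7.7368)] = 0.464·0.71802 = 0.33316 kg/m³.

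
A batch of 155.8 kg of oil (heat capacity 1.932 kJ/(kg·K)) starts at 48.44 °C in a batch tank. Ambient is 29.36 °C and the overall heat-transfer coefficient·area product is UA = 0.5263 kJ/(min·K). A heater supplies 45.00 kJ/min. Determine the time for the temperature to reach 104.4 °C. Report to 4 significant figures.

1057 min

Unsteady energy balance on the tank contents: M c_p dT/dt = −UA(T − T_amb) + Q̇.
τ = M c_p/UA = 571.928 min; T_ss = T_amb + Q̇/UA = 29.36 + 45.00/0.5263 = 114.863 °C.
T(t) = T_ss + (T₀ − T_ss)e^(−t/τ); set T = 104.4:
t = −τ ln[(T − T_ss)/(T₀ − T_ss)] = −571.928 · ln(0.157515) = 1057.06 min.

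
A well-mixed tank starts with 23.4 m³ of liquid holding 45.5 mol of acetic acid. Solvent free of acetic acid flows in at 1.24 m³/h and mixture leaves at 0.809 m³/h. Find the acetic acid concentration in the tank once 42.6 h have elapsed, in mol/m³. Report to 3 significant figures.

0.367 mol/m³

Total volume: dV/dt = Q_in − Q_out = 0.43100 m³/h, so V(t) = 23.4 + 0.43100 t and V(42.6) = 41.761 m³.
Solute balance: dm/dt = 0 − Q_out C = −Q_out m/V(t).
dm/m = −Q_out dt/(V₀ + 0.43100 t); integrating gives ln(m/m₀) = −(Q_out/(Q_in−Q_out)) ln(V/V₀).
m = m₀ (V₀/V)^(Q_out/(Q_in−Q_out)) = 45.5 × (23.4/41.761)^(1.8770) = 15.341 mol.
C = m/V = 15.341/41.761 = 0.36735 mol/m³.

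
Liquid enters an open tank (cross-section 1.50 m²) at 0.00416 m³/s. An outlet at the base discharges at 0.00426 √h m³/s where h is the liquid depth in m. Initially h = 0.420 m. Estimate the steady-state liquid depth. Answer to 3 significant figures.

Unsteady balance on liquid volume: A dh/dt = Q_in − 0.00426 √h. At steady state dh/dt = 0:
Q_in = 0.00426 √h_ss ⇒ √h_ss = 0.00416/0.00426 = 0.97653.
h_ss = 0.97653² = 0.95360 m. (Since h₀ = 0.420 m < h_ss, the level will rise toward this value.)

0.954 m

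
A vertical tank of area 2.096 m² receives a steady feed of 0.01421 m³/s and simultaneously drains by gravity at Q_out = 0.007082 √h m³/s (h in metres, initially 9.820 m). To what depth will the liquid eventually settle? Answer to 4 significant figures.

4.026 m

Level balance: A dh/dt = 0.01421 − 0.007082 √h. Setting dh/dt = 0:
Q_in = 0.007082 √h_ss ⇒ √h_ss = 0.01421/0.007082 = 2.00650.
h_ss = 2.00650² = 4.02602 m. (Since h₀ = 9.820 m > h_ss, the level will fall toward this value.)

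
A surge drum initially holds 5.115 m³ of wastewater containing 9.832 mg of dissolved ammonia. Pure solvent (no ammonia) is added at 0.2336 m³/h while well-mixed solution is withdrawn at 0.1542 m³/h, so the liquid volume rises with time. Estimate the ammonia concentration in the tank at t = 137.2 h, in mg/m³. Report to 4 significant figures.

0.06698 mg/m³

Total volume: dV/dt = Q_in − Q_out = 0.0794000 m³/h, so V(t) = 5.115 + 0.0794000 t and V(137.2) = 16.0087 m³.
Species balance (pure solvent in): dm/dt = −Q_out · m/V(t).
dm/m = −Q_out dt/(V₀ + 0.0794000 t); integrating gives ln(m/m₀) = −(Q_out/(Q_in−Q_out)) ln(V/V₀).
m = m₀ (V₀/V)^(Q_out/(Q_in−Q_out)) = 9.832 × (5.115/16.0087)^(1.94207) = 1.07233 mg.
C = m/V = 1.07233/16.0087 = 0.0669844 mg/m³.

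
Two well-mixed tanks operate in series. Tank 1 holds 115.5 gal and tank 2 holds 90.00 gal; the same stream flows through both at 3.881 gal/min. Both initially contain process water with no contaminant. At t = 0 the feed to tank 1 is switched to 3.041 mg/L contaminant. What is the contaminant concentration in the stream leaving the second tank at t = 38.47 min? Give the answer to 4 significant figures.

Each tank obeys Vᵢ dCᵢ/dt = Q(Cᵢ₋₁ − Cᵢ), so τᵢ = Vᵢ/Q.
τ₁ = 115.5/3.881 = 29.7604 min; τ₂ = 90.00/3.881 = 23.1899 min.
Solving the cascade with C₁(0)=C₂(0)=0 gives C₂(t) = C_in[1 − (τ₁ e^(−t/τ₁) − τ₂ e^(−t/τ₂))/(τ₁ − τ₂)].
At t = 38.47: e^(−t/τ₁) = 0.274540, e^(−t/τ₂) = 0.190346.
C₂ = 3.041·[1 − (29.7604·0.274540 − 23.1899·0.190346)/(6.57047)] = 3.041·0.428305 = 1.30248 mg/L.

1.302 mg/L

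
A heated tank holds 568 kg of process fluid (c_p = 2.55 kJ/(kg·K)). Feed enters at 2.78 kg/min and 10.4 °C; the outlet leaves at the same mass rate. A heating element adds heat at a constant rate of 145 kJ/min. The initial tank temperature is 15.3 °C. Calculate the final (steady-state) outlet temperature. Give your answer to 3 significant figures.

30.9 °C

Heat balance on the well-mixed liquid: M c_p dT/dt = ṁ c_p (T_in − T) + 145.
At steady state dT/dt = 0 ⇒ T_ss = T_in + Q̇/(ṁ c_p) = 10.4 + 145/(2.78·2.55) = 30.854 °C.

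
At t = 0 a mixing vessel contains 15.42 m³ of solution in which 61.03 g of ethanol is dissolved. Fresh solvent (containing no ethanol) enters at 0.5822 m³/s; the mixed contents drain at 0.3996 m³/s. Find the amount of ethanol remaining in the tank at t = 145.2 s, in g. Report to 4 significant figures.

Total volume: dV/dt = Q_in − Q_out = 0.182600 m³/s, so V(t) = 15.42 + 0.182600 t and V(145.2) = 41.9335 m³.
No ethanol enters, so dm/dt = −Q_out · (m/V).
dm/m = −Q_out dt/(V₀ + 0.182600 t); integrating gives ln(m/m₀) = −(Q_out/(Q_in−Q_out)) ln(V/V₀).
m = m₀ (V₀/V)^(Q_out/(Q_in−Q_out)) = 61.03 × (15.42/41.9335)^(2.18839) = 6.83500 g.

6.835 g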